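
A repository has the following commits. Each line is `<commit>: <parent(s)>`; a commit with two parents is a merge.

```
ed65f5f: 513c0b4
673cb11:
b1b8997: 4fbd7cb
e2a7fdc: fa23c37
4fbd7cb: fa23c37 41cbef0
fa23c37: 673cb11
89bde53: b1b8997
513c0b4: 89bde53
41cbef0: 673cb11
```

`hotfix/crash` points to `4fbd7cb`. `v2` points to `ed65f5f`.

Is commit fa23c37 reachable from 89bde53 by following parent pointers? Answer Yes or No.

Yes

Ancestors of 89bde53 (commits reachable by following parents): {41cbef0, 4fbd7cb, 673cb11, 89bde53, b1b8997, fa23c37}.
fa23c37 is in that set, so it is an ancestor of 89bde53.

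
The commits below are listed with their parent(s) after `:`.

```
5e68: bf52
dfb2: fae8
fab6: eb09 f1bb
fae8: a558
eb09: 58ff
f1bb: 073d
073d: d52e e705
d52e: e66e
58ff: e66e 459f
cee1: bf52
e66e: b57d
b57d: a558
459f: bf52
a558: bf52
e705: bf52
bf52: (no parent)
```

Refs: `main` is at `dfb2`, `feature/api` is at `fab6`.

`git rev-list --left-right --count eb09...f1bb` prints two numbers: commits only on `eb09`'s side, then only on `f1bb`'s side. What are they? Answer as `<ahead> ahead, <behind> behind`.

3 ahead, 4 behind

Reachable from eb09: {459f, 58ff, a558, b57d, bf52, e66e, eb09}.
Reachable from f1bb: {073d, a558, b57d, bf52, d52e, e66e, e705, f1bb}.
Only in eb09's history (ahead): {459f, 58ff, eb09} — 3.
Only in f1bb's history (behind): {073d, d52e, e705, f1bb} — 4.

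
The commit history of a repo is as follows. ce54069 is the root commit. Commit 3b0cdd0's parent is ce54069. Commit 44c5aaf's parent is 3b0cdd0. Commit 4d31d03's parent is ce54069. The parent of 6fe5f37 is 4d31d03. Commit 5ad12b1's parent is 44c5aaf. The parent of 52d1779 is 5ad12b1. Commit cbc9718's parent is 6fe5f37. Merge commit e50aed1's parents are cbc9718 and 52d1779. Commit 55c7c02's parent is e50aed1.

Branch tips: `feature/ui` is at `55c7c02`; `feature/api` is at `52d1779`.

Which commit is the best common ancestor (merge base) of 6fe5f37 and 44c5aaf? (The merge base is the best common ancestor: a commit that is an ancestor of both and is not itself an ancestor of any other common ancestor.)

Ancestors of 6fe5f37: {4d31d03, 6fe5f37, ce54069}.
Ancestors of 44c5aaf: {3b0cdd0, 44c5aaf, ce54069}.
Common ancestors: {ce54069}.
The only common ancestor is ce54069, so it is the merge base.

ce54069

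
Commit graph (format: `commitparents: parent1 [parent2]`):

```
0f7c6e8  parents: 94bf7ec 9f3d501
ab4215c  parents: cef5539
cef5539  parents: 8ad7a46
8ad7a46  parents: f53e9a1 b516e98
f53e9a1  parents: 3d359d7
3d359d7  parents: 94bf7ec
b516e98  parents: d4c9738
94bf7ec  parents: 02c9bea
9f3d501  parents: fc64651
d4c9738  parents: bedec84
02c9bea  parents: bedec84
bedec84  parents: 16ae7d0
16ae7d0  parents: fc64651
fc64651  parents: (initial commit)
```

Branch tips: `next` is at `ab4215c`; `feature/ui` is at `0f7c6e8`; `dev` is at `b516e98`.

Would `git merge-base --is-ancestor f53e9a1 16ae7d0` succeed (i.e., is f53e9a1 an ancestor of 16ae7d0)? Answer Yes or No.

No

Ancestors of 16ae7d0: {16ae7d0, fc64651}.
f53e9a1 is not in that set, so it is not an ancestor of 16ae7d0.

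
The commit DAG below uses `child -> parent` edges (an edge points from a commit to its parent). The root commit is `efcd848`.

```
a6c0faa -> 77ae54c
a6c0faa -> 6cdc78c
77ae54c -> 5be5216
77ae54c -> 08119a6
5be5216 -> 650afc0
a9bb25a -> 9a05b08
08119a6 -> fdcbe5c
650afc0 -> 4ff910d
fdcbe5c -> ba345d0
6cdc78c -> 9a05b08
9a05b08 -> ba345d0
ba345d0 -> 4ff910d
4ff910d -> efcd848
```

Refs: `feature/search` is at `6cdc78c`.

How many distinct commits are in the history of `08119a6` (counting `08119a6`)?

5

Walking parent pointers from 08119a6: reachable set = {08119a6, 4ff910d, ba345d0, efcd848, fdcbe5c}.
That is 5 commits.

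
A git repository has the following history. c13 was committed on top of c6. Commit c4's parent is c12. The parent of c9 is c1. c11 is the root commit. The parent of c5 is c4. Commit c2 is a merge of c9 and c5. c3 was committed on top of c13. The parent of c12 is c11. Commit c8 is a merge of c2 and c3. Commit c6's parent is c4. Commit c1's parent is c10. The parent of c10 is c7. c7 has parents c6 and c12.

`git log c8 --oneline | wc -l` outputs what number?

Walking parent pointers from c8: reachable set = {c1, c10, c11, c12, c13, c2, c3, c4, c5, c6, c7, c8, c9}.
That is 13 commits.

13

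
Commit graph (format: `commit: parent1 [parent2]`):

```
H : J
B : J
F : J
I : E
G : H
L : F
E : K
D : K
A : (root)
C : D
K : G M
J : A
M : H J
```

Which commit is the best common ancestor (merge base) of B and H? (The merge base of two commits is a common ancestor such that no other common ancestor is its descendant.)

Ancestors of B: {A, B, J}.
Ancestors of H: {A, H, J}.
Common ancestors: {A, J}.
Among these, J is not an ancestor of any other common ancestor — it is the merge base.

J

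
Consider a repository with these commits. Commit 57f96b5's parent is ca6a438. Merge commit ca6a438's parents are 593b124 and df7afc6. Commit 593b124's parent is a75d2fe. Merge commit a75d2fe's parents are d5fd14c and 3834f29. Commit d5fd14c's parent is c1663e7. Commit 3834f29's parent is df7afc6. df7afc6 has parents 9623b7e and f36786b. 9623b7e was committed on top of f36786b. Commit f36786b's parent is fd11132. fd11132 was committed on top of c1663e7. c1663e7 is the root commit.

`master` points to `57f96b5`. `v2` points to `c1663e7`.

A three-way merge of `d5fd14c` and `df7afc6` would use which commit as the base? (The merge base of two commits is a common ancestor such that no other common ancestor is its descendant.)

c1663e7

Ancestors of d5fd14c: {c1663e7, d5fd14c}.
Ancestors of df7afc6: {9623b7e, c1663e7, df7afc6, f36786b, fd11132}.
Common ancestors: {c1663e7}.
The only common ancestor is c1663e7, so it is the merge base.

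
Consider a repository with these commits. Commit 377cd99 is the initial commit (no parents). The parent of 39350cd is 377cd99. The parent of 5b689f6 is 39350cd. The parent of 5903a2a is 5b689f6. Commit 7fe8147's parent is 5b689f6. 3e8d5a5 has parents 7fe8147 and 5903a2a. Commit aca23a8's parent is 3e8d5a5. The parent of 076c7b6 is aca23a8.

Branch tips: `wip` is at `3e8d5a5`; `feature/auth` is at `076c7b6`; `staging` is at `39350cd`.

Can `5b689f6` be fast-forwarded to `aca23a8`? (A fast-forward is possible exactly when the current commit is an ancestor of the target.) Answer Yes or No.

Yes

A fast-forward from 5b689f6 to aca23a8 is possible iff 5b689f6 is an ancestor of aca23a8.
Ancestors of aca23a8: {377cd99, 39350cd, 3e8d5a5, 5903a2a, 5b689f6, 7fe8147, aca23a8}.
5b689f6 is among them, so fast-forward is possible.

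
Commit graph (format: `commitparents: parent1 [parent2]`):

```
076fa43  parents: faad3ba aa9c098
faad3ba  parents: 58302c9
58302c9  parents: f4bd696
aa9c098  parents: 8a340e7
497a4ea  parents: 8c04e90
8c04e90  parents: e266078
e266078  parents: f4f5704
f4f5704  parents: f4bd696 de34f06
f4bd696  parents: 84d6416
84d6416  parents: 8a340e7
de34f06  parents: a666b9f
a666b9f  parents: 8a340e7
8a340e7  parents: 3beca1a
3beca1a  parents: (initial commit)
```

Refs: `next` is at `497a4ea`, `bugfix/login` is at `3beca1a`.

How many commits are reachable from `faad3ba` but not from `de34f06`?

Reachable from faad3ba: {3beca1a, 58302c9, 84d6416, 8a340e7, f4bd696, faad3ba}.
Reachable from de34f06: {3beca1a, 8a340e7, a666b9f, de34f06}.
In faad3ba's history but not de34f06's: {58302c9, 84d6416, f4bd696, faad3ba} — 4 commits.

4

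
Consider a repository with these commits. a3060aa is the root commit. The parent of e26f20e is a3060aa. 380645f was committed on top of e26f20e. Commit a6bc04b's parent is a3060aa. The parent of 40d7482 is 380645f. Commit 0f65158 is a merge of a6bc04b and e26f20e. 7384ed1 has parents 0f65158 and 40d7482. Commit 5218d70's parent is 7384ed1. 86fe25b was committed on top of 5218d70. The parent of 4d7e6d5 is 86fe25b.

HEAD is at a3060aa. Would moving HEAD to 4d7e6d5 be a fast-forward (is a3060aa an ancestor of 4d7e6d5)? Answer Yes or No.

A fast-forward from a3060aa to 4d7e6d5 is possible iff a3060aa is an ancestor of 4d7e6d5.
Ancestors of 4d7e6d5: {0f65158, 380645f, 40d7482, 4d7e6d5, 5218d70, 7384ed1, 86fe25b, a3060aa, a6bc04b, e26f20e}.
a3060aa is among them, so fast-forward is possible.

Yes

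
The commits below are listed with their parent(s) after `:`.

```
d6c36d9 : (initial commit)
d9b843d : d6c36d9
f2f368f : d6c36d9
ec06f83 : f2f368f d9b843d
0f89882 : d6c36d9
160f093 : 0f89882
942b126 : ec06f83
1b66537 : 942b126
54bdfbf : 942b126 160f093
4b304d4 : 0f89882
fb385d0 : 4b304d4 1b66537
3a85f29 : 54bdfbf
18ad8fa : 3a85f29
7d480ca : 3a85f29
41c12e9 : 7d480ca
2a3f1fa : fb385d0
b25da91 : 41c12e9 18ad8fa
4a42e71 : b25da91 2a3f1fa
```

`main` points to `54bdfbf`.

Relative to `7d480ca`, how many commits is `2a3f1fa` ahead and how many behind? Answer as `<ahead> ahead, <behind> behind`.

4 ahead, 4 behind

Reachable from 2a3f1fa: {0f89882, 1b66537, 2a3f1fa, 4b304d4, 942b126, d6c36d9, d9b843d, ec06f83, f2f368f, fb385d0}.
Reachable from 7d480ca: {0f89882, 160f093, 3a85f29, 54bdfbf, 7d480ca, 942b126, d6c36d9, d9b843d, ec06f83, f2f368f}.
Only in 2a3f1fa's history (ahead): {1b66537, 2a3f1fa, 4b304d4, fb385d0} — 4.
Only in 7d480ca's history (behind): {160f093, 3a85f29, 54bdfbf, 7d480ca} — 4.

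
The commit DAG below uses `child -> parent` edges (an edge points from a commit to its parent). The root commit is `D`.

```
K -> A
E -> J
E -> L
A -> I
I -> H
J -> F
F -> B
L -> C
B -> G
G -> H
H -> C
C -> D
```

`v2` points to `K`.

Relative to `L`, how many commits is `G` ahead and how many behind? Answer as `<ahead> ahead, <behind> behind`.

2 ahead, 1 behind

Reachable from G: {C, D, G, H}.
Reachable from L: {C, D, L}.
Only in G's history (ahead): {G, H} — 2.
Only in L's history (behind): {L} — 1.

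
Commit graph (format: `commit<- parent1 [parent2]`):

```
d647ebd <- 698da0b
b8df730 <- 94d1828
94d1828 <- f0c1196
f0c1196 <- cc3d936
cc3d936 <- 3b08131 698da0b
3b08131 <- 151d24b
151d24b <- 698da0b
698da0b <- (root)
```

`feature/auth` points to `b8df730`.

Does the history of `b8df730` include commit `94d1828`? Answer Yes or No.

Ancestors of b8df730 (commits reachable by following parents): {151d24b, 3b08131, 698da0b, 94d1828, b8df730, cc3d936, f0c1196}.
94d1828 is in that set, so it is an ancestor of b8df730.

Yes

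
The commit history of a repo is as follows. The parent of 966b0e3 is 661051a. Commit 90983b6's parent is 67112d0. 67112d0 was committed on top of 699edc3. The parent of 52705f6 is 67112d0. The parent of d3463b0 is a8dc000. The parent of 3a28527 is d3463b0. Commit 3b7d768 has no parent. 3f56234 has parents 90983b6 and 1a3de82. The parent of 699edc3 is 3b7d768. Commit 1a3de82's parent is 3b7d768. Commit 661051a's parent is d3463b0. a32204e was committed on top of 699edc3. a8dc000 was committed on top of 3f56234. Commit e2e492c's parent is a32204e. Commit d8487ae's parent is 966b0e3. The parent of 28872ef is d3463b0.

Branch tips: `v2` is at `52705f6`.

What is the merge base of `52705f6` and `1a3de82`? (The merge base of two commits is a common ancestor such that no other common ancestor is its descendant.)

3b7d768

Ancestors of 52705f6: {3b7d768, 52705f6, 67112d0, 699edc3}.
Ancestors of 1a3de82: {1a3de82, 3b7d768}.
Common ancestors: {3b7d768}.
The only common ancestor is 3b7d768, so it is the merge base.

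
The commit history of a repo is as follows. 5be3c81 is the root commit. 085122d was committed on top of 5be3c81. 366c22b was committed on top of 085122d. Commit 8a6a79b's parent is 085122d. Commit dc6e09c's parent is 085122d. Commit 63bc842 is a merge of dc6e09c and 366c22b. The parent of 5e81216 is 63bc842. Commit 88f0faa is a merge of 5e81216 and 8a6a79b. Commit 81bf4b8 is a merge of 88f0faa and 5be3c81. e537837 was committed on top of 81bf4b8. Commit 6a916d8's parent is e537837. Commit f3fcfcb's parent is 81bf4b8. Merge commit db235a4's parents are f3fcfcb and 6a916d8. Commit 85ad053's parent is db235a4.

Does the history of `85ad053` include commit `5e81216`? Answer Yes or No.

Ancestors of 85ad053 (commits reachable by following parents): {085122d, 366c22b, 5be3c81, 5e81216, 63bc842, 6a916d8, 81bf4b8, 85ad053, 88f0faa, 8a6a79b, db235a4, dc6e09c, e537837, f3fcfcb}.
5e81216 is in that set, so it is an ancestor of 85ad053.

Yes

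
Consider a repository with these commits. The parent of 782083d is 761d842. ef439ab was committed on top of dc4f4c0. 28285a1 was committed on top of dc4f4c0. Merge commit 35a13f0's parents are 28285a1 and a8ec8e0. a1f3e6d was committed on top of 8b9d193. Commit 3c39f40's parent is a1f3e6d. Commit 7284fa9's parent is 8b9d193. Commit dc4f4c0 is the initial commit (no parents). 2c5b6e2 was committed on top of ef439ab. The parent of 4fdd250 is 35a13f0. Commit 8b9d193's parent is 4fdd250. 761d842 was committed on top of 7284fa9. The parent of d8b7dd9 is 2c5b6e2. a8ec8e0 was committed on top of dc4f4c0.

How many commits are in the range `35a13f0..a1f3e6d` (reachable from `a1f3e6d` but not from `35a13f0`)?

3

Reachable from a1f3e6d: {28285a1, 35a13f0, 4fdd250, 8b9d193, a1f3e6d, a8ec8e0, dc4f4c0}.
Reachable from 35a13f0: {28285a1, 35a13f0, a8ec8e0, dc4f4c0}.
In a1f3e6d's history but not 35a13f0's: {4fdd250, 8b9d193, a1f3e6d} — 3 commits.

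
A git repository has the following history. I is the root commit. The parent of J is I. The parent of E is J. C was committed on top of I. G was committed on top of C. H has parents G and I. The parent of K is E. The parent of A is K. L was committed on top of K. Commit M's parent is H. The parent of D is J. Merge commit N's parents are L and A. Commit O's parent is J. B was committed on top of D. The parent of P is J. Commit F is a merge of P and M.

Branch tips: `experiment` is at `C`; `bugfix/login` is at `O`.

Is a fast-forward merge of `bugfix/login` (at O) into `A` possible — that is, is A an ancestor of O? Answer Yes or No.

A fast-forward from A to O is possible iff A is an ancestor of O.
Ancestors of O: {I, J, O}.
A is not among them, so fast-forward is not possible.

No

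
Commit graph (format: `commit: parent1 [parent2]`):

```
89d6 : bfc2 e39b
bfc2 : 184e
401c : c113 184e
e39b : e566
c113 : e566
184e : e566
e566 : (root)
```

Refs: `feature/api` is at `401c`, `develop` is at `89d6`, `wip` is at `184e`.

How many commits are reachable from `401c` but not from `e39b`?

Reachable from 401c: {184e, 401c, c113, e566}.
Reachable from e39b: {e39b, e566}.
In 401c's history but not e39b's: {184e, 401c, c113} — 3 commits.

3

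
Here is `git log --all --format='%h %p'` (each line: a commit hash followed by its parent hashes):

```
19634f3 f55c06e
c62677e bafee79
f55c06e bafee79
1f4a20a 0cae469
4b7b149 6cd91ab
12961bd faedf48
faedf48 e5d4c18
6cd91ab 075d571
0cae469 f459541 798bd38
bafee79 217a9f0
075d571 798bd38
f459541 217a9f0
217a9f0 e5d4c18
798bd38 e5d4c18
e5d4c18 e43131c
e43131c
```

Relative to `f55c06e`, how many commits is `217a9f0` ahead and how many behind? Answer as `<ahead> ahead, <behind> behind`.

0 ahead, 2 behind

Reachable from 217a9f0: {217a9f0, e43131c, e5d4c18}.
Reachable from f55c06e: {217a9f0, bafee79, e43131c, e5d4c18, f55c06e}.
Only in 217a9f0's history (ahead): {} — 0.
Only in f55c06e's history (behind): {bafee79, f55c06e} — 2.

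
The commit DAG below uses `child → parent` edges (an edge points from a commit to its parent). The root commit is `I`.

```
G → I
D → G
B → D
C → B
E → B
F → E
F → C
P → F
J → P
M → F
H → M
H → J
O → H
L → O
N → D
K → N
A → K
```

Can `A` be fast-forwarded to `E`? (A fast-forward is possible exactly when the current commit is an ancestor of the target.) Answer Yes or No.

A fast-forward from A to E is possible iff A is an ancestor of E.
Ancestors of E: {B, D, E, G, I}.
A is not among them, so fast-forward is not possible.

No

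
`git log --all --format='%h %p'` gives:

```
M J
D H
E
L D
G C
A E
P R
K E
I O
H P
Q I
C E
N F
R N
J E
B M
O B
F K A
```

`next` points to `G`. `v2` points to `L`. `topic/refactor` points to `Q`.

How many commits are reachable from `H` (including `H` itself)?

Walking parent pointers from H: reachable set = {A, E, F, H, K, N, P, R}.
That is 8 commits.

8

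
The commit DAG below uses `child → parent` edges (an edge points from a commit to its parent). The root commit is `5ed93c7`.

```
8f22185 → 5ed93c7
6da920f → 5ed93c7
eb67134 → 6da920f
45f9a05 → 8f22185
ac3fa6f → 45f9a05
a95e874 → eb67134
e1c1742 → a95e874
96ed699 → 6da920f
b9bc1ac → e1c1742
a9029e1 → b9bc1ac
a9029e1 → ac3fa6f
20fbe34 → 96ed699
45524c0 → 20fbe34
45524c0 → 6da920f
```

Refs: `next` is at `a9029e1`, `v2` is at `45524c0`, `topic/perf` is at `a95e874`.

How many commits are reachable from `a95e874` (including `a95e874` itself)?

Walking parent pointers from a95e874: reachable set = {5ed93c7, 6da920f, a95e874, eb67134}.
That is 4 commits.

4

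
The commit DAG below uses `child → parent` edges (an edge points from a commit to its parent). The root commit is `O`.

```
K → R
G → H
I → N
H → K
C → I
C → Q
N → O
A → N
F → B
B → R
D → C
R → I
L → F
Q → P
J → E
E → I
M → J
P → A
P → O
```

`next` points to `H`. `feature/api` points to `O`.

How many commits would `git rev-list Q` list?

Walking parent pointers from Q: reachable set = {A, N, O, P, Q}.
That is 5 commits.

5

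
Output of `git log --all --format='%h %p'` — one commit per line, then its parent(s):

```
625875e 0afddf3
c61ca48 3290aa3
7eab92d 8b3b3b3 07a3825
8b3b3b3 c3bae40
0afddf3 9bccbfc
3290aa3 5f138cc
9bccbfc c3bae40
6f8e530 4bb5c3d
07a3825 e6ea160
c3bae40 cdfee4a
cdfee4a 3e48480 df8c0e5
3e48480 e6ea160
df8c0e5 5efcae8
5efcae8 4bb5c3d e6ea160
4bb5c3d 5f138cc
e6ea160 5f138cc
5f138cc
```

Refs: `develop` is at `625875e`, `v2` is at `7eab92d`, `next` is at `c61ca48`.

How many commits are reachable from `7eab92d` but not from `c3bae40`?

Reachable from 7eab92d: {07a3825, 3e48480, 4bb5c3d, 5efcae8, 5f138cc, 7eab92d, 8b3b3b3, c3bae40, cdfee4a, df8c0e5, e6ea160}.
Reachable from c3bae40: {3e48480, 4bb5c3d, 5efcae8, 5f138cc, c3bae40, cdfee4a, df8c0e5, e6ea160}.
In 7eab92d's history but not c3bae40's: {07a3825, 7eab92d, 8b3b3b3} — 3 commits.

3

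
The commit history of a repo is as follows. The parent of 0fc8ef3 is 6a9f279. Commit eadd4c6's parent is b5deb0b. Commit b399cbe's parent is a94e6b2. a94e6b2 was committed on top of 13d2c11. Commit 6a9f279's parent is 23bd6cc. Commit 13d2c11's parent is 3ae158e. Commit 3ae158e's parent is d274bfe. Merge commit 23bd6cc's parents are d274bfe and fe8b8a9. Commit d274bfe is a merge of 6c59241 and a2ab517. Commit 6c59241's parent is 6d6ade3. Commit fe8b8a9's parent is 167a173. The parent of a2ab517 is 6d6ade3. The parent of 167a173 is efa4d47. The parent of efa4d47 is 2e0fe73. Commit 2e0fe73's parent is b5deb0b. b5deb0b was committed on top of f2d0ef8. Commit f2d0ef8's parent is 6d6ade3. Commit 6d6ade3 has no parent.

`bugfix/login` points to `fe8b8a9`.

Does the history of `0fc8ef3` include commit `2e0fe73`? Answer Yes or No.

Yes

Ancestors of 0fc8ef3 (commits reachable by following parents): {0fc8ef3, 167a173, 23bd6cc, 2e0fe73, 6a9f279, 6c59241, 6d6ade3, a2ab517, b5deb0b, d274bfe, efa4d47, f2d0ef8, fe8b8a9}.
2e0fe73 is in that set, so it is an ancestor of 0fc8ef3.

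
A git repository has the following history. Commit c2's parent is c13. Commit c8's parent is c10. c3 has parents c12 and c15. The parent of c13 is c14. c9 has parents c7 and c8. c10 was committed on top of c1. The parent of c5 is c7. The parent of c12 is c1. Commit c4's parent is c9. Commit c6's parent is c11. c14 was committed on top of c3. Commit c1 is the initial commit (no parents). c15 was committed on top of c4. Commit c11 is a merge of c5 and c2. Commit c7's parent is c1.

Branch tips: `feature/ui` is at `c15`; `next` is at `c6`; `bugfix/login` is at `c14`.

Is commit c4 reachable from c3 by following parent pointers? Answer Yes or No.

Ancestors of c3 (commits reachable by following parents): {c1, c10, c12, c15, c3, c4, c7, c8, c9}.
c4 is in that set, so it is an ancestor of c3.

Yes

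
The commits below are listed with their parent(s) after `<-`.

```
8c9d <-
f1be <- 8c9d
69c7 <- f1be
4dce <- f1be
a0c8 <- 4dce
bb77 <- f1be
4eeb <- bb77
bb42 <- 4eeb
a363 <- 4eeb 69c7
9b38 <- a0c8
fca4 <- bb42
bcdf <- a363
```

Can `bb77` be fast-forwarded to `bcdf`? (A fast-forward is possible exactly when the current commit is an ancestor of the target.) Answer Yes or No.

A fast-forward from bb77 to bcdf is possible iff bb77 is an ancestor of bcdf.
Ancestors of bcdf: {4eeb, 69c7, 8c9d, a363, bb77, bcdf, f1be}.
bb77 is among them, so fast-forward is possible.

Yes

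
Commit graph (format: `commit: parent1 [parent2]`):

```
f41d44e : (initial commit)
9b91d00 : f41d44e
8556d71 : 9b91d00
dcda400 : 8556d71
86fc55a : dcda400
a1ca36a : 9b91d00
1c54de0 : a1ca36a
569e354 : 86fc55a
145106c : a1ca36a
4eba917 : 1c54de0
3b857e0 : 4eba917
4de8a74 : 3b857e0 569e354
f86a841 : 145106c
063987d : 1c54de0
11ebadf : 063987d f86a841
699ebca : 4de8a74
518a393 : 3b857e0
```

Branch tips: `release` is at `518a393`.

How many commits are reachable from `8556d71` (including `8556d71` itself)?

3

Walking parent pointers from 8556d71: reachable set = {8556d71, 9b91d00, f41d44e}.
That is 3 commits.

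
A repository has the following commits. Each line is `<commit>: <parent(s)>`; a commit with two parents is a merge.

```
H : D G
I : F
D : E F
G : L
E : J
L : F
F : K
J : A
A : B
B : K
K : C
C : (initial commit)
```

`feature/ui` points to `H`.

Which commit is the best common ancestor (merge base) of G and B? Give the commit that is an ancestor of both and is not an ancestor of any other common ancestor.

K

Ancestors of G: {C, F, G, K, L}.
Ancestors of B: {B, C, K}.
Common ancestors: {C, K}.
Among these, K is not an ancestor of any other common ancestor — it is the merge base.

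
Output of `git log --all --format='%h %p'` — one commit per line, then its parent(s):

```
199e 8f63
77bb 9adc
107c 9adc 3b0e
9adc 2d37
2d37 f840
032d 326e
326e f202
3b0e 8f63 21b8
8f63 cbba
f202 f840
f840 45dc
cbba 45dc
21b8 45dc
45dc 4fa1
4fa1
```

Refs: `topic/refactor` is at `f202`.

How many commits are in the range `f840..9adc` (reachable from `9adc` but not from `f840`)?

2

Reachable from 9adc: {2d37, 45dc, 4fa1, 9adc, f840}.
Reachable from f840: {45dc, 4fa1, f840}.
In 9adc's history but not f840's: {2d37, 9adc} — 2 commits.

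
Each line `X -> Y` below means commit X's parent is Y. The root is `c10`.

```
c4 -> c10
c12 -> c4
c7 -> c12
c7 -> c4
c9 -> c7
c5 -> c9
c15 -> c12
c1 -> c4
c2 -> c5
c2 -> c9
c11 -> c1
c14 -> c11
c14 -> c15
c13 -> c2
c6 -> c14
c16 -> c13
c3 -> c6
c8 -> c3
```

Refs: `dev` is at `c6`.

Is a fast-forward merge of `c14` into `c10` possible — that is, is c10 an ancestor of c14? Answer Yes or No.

A fast-forward from c10 to c14 is possible iff c10 is an ancestor of c14.
Ancestors of c14: {c1, c10, c11, c12, c14, c15, c4}.
c10 is among them, so fast-forward is possible.

Yes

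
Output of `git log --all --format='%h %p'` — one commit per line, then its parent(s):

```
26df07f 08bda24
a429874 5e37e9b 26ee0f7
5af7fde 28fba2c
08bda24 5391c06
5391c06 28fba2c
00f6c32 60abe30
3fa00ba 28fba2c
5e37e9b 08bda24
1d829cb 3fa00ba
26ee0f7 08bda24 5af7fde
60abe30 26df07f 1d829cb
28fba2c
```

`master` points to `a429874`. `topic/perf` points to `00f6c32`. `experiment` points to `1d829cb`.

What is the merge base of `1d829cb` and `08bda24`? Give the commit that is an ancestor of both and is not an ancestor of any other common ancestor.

Ancestors of 1d829cb: {1d829cb, 28fba2c, 3fa00ba}.
Ancestors of 08bda24: {08bda24, 28fba2c, 5391c06}.
Common ancestors: {28fba2c}.
The only common ancestor is 28fba2c, so it is the merge base.

28fba2c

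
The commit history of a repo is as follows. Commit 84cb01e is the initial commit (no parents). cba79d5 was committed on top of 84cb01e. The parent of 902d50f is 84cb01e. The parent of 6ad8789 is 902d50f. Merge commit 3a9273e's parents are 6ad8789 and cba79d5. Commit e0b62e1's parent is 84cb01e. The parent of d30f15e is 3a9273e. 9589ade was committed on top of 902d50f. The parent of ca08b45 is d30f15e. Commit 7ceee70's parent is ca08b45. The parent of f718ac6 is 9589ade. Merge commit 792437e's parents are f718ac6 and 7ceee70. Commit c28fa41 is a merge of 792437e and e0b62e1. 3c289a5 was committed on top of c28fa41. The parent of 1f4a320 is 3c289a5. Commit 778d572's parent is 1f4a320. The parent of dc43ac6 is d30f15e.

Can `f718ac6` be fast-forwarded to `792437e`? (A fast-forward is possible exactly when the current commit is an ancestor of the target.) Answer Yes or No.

A fast-forward from f718ac6 to 792437e is possible iff f718ac6 is an ancestor of 792437e.
Ancestors of 792437e: {3a9273e, 6ad8789, 792437e, 7ceee70, 84cb01e, 902d50f, 9589ade, ca08b45, cba79d5, d30f15e, f718ac6}.
f718ac6 is among them, so fast-forward is possible.

Yes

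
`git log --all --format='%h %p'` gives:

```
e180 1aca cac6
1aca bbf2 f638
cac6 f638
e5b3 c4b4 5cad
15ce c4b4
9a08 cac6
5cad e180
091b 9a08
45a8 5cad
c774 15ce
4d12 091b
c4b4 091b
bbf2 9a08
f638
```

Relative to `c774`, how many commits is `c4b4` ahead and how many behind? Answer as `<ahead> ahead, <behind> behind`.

0 ahead, 2 behind

Reachable from c4b4: {091b, 9a08, c4b4, cac6, f638}.
Reachable from c774: {091b, 15ce, 9a08, c4b4, c774, cac6, f638}.
Only in c4b4's history (ahead): {} — 0.
Only in c774's history (behind): {15ce, c774} — 2.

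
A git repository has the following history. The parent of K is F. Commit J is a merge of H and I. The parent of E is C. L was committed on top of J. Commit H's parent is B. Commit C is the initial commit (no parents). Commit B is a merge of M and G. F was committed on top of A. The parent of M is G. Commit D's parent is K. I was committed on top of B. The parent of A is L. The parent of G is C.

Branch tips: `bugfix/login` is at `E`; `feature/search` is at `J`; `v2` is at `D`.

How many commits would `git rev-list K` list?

Walking parent pointers from K: reachable set = {A, B, C, F, G, H, I, J, K, L, M}.
That is 11 commits.

11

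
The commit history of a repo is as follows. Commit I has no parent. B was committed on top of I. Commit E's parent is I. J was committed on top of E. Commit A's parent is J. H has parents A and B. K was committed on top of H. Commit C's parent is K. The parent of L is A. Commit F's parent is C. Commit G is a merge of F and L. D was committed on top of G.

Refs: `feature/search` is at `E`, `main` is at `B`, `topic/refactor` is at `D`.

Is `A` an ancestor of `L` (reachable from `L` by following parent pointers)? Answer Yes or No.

Ancestors of L (commits reachable by following parents): {A, E, I, J, L}.
A is in that set, so it is an ancestor of L.

Yes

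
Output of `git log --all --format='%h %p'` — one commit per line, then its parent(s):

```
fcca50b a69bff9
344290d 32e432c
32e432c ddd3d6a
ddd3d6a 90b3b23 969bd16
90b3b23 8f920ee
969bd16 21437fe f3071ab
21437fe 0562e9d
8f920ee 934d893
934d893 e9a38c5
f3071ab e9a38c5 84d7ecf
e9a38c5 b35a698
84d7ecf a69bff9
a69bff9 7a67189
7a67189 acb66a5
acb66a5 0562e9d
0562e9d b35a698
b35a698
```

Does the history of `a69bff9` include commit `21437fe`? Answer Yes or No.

Ancestors of a69bff9: {0562e9d, 7a67189, a69bff9, acb66a5, b35a698}.
21437fe is not in that set, so it is not an ancestor of a69bff9.

No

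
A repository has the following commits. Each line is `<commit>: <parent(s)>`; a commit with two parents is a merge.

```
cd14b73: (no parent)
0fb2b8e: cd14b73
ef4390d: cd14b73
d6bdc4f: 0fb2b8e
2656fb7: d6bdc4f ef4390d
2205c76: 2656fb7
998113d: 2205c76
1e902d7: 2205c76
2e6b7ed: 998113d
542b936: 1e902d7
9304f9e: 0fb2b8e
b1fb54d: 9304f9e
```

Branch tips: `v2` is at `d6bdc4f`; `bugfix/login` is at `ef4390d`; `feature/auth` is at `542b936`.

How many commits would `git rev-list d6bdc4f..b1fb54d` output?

Reachable from b1fb54d: {0fb2b8e, 9304f9e, b1fb54d, cd14b73}.
Reachable from d6bdc4f: {0fb2b8e, cd14b73, d6bdc4f}.
In b1fb54d's history but not d6bdc4f's: {9304f9e, b1fb54d} — 2 commits.

2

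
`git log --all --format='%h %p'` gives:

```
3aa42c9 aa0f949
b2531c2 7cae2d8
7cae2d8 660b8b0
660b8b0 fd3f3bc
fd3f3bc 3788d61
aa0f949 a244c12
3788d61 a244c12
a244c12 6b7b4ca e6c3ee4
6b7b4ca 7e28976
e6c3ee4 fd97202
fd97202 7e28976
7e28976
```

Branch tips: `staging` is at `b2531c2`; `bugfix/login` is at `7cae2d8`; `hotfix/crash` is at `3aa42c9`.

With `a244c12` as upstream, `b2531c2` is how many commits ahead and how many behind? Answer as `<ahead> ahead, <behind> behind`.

5 ahead, 0 behind

Reachable from b2531c2: {3788d61, 660b8b0, 6b7b4ca, 7cae2d8, 7e28976, a244c12, b2531c2, e6c3ee4, fd3f3bc, fd97202}.
Reachable from a244c12: {6b7b4ca, 7e28976, a244c12, e6c3ee4, fd97202}.
Only in b2531c2's history (ahead): {3788d61, 660b8b0, 7cae2d8, b2531c2, fd3f3bc} — 5.
Only in a244c12's history (behind): {} — 0.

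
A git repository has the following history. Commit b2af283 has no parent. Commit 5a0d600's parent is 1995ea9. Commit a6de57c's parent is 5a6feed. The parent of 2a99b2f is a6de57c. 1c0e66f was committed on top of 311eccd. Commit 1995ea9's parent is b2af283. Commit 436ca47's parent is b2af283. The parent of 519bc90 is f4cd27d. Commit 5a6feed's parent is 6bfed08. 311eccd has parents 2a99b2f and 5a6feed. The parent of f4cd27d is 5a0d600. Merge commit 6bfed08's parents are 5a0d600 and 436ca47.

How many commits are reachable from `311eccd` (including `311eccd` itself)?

Walking parent pointers from 311eccd: reachable set = {1995ea9, 2a99b2f, 311eccd, 436ca47, 5a0d600, 5a6feed, 6bfed08, a6de57c, b2af283}.
That is 9 commits.

9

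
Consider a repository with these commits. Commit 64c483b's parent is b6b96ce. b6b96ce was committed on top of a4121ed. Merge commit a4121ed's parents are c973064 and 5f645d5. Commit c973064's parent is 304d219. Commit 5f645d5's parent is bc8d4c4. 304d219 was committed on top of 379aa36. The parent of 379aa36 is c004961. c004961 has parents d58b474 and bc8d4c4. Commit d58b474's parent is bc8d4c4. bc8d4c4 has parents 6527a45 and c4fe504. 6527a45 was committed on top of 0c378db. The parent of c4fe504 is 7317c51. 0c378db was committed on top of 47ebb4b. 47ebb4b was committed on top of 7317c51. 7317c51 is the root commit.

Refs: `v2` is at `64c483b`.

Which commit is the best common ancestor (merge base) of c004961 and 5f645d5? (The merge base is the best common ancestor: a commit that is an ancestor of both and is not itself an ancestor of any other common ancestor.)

Ancestors of c004961: {0c378db, 47ebb4b, 6527a45, 7317c51, bc8d4c4, c004961, c4fe504, d58b474}.
Ancestors of 5f645d5: {0c378db, 47ebb4b, 5f645d5, 6527a45, 7317c51, bc8d4c4, c4fe504}.
Common ancestors: {0c378db, 47ebb4b, 6527a45, 7317c51, bc8d4c4, c4fe504}.
Among these, bc8d4c4 is not an ancestor of any other common ancestor — it is the merge base.

bc8d4c4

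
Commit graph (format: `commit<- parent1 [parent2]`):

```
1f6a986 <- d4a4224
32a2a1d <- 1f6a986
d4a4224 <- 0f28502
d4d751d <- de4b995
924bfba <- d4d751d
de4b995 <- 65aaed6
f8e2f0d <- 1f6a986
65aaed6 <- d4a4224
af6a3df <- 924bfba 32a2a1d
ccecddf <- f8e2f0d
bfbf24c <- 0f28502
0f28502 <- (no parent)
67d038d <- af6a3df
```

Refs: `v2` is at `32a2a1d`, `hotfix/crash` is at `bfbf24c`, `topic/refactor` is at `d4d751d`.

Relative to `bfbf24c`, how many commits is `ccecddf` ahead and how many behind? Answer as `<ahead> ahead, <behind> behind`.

4 ahead, 1 behind

Reachable from ccecddf: {0f28502, 1f6a986, ccecddf, d4a4224, f8e2f0d}.
Reachable from bfbf24c: {0f28502, bfbf24c}.
Only in ccecddf's history (ahead): {1f6a986, ccecddf, d4a4224, f8e2f0d} — 4.
Only in bfbf24c's history (behind): {bfbf24c} — 1.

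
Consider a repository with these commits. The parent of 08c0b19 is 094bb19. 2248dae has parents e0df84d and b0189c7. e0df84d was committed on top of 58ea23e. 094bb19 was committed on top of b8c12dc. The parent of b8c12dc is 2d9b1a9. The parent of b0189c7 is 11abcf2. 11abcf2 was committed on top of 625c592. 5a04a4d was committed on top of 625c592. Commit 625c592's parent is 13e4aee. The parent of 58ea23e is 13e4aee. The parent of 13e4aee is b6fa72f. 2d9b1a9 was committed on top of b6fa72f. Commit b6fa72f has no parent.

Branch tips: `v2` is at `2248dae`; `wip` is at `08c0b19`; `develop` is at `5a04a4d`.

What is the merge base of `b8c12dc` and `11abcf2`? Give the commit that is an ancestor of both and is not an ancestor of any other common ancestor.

b6fa72f

Ancestors of b8c12dc: {2d9b1a9, b6fa72f, b8c12dc}.
Ancestors of 11abcf2: {11abcf2, 13e4aee, 625c592, b6fa72f}.
Common ancestors: {b6fa72f}.
The only common ancestor is b6fa72f, so it is the merge base.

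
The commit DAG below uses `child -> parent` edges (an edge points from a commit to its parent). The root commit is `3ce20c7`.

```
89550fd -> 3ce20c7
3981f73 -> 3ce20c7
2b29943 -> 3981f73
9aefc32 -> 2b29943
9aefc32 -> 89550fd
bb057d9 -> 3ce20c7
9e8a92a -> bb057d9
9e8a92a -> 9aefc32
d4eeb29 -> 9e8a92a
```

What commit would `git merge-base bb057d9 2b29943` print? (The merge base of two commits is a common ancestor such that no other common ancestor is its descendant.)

3ce20c7

Ancestors of bb057d9: {3ce20c7, bb057d9}.
Ancestors of 2b29943: {2b29943, 3981f73, 3ce20c7}.
Common ancestors: {3ce20c7}.
The only common ancestor is 3ce20c7, so it is the merge base.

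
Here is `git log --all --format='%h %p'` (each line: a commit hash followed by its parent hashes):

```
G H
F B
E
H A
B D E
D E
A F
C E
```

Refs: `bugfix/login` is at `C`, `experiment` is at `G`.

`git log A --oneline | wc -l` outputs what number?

Walking parent pointers from A: reachable set = {A, B, D, E, F}.
That is 5 commits.

5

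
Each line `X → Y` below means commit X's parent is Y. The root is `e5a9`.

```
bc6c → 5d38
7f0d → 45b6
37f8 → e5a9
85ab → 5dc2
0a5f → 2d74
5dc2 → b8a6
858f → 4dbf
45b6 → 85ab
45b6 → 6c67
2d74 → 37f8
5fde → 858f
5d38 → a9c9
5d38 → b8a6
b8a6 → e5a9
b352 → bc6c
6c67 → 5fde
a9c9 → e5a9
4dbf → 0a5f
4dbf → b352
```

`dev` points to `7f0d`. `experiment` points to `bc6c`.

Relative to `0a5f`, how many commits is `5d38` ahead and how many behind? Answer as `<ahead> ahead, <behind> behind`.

Reachable from 5d38: {5d38, a9c9, b8a6, e5a9}.
Reachable from 0a5f: {0a5f, 2d74, 37f8, e5a9}.
Only in 5d38's history (ahead): {5d38, a9c9, b8a6} — 3.
Only in 0a5f's history (behind): {0a5f, 2d74, 37f8} — 3.

3 ahead, 3 behind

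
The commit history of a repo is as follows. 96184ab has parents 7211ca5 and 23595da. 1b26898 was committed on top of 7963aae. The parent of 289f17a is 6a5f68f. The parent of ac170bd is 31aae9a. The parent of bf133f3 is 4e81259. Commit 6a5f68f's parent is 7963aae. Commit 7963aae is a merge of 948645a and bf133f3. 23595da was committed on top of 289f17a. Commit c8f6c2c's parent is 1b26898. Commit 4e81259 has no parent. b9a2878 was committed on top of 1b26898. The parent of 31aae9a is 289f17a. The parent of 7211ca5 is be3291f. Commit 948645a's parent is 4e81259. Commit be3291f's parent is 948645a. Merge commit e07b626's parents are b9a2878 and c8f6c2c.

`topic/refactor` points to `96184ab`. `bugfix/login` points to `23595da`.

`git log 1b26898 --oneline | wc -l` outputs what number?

Walking parent pointers from 1b26898: reachable set = {1b26898, 4e81259, 7963aae, 948645a, bf133f3}.
That is 5 commits.

5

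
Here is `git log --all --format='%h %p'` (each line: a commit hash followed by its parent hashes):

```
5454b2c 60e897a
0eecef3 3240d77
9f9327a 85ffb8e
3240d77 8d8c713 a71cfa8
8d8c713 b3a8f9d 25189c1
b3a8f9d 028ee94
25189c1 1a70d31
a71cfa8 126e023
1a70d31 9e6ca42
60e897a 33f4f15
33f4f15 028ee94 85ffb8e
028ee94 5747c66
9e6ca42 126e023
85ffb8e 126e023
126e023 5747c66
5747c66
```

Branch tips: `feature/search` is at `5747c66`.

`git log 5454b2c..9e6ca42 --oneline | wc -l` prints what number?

1

Reachable from 9e6ca42: {126e023, 5747c66, 9e6ca42}.
Reachable from 5454b2c: {028ee94, 126e023, 33f4f15, 5454b2c, 5747c66, 60e897a, 85ffb8e}.
In 9e6ca42's history but not 5454b2c's: {9e6ca42} — 1 commit.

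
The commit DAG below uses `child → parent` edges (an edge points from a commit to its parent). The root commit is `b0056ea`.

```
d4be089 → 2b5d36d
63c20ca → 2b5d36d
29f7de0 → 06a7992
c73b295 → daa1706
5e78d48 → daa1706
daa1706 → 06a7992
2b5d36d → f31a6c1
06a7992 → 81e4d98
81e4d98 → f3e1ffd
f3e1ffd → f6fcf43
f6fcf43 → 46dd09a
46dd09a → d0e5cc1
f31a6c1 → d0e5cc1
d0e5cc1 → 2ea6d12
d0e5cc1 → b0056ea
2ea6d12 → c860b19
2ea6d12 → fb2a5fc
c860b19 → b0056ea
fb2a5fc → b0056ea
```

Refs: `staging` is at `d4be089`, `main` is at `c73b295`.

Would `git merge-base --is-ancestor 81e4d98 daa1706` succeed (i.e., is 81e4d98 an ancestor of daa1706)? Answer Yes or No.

Ancestors of daa1706 (commits reachable by following parents): {06a7992, 2ea6d12, 46dd09a, 81e4d98, b0056ea, c860b19, d0e5cc1, daa1706, f3e1ffd, f6fcf43, fb2a5fc}.
81e4d98 is in that set, so it is an ancestor of daa1706.

Yes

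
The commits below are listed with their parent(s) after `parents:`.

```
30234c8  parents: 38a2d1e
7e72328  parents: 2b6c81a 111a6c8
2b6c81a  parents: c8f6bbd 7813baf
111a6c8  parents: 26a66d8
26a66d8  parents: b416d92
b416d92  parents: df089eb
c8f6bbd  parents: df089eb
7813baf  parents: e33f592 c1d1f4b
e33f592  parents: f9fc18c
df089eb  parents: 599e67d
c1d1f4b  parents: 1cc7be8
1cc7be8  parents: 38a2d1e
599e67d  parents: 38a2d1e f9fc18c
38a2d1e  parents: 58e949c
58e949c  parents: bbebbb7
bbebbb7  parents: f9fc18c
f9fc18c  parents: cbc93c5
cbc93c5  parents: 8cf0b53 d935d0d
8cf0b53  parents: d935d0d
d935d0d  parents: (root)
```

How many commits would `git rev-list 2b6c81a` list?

15

Walking parent pointers from 2b6c81a: reachable set = {1cc7be8, 2b6c81a, 38a2d1e, 58e949c, 599e67d, 7813baf, 8cf0b53, bbebbb7, c1d1f4b, c8f6bbd, cbc93c5, d935d0d, df089eb, e33f592, f9fc18c}.
That is 15 commits.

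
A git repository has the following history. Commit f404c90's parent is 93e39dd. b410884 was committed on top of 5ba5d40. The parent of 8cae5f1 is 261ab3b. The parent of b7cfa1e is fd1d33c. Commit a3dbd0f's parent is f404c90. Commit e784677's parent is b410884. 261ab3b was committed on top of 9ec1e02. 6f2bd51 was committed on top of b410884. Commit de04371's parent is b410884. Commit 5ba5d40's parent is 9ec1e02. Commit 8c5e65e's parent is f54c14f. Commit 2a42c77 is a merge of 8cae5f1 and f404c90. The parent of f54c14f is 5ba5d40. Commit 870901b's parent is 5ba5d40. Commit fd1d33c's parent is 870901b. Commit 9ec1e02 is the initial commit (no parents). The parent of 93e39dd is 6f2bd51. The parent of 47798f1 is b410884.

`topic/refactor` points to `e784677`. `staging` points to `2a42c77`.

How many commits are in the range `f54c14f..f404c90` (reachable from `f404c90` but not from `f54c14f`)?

4

Reachable from f404c90: {5ba5d40, 6f2bd51, 93e39dd, 9ec1e02, b410884, f404c90}.
Reachable from f54c14f: {5ba5d40, 9ec1e02, f54c14f}.
In f404c90's history but not f54c14f's: {6f2bd51, 93e39dd, b410884, f404c90} — 4 commits.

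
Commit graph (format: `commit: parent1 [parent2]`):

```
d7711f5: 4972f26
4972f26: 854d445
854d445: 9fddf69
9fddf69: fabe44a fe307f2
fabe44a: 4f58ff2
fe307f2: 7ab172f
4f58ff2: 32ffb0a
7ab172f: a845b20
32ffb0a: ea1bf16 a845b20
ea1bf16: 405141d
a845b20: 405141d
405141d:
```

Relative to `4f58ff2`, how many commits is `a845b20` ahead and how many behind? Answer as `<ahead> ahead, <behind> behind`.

0 ahead, 3 behind

Reachable from a845b20: {405141d, a845b20}.
Reachable from 4f58ff2: {32ffb0a, 405141d, 4f58ff2, a845b20, ea1bf16}.
Only in a845b20's history (ahead): {} — 0.
Only in 4f58ff2's history (behind): {32ffb0a, 4f58ff2, ea1bf16} — 3.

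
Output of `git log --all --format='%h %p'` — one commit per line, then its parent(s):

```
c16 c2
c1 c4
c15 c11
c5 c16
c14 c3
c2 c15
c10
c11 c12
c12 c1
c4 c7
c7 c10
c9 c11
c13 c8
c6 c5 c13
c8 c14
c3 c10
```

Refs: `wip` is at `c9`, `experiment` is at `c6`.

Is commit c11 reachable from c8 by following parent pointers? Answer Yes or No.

Ancestors of c8: {c10, c14, c3, c8}.
c11 is not in that set, so it is not an ancestor of c8.

No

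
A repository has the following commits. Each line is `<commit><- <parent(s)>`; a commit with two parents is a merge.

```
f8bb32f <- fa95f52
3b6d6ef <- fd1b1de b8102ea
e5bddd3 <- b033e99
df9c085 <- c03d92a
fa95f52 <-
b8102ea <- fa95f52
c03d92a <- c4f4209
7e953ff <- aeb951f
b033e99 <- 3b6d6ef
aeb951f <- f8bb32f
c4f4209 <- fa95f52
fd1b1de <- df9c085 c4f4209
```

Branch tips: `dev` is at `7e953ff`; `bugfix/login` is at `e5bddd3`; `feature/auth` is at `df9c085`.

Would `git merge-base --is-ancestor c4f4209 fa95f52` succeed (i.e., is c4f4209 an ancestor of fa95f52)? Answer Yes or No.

Ancestors of fa95f52: {fa95f52}.
c4f4209 is not in that set, so it is not an ancestor of fa95f52.

No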